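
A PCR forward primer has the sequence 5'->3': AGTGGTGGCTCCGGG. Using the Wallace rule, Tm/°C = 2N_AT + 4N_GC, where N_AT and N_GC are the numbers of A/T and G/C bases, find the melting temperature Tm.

Base counts: C=3, G=8, T=3, A=1
So N_AT = 4 and N_GC = 11.
Tm = 2×4 + 4×11 = 52°C

52°C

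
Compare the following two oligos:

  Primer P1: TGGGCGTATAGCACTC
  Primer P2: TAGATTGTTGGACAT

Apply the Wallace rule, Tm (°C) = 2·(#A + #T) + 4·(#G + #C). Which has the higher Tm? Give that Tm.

Primer P1: A+T=7, G+C=9 → Tm = 2(7)+4(9) = 50°C
Primer P2: A+T=10, G+C=5 → Tm = 2(10)+4(5) = 40°C
50°C vs 40°C → primer P1 is higher.

Primer P1, 50°C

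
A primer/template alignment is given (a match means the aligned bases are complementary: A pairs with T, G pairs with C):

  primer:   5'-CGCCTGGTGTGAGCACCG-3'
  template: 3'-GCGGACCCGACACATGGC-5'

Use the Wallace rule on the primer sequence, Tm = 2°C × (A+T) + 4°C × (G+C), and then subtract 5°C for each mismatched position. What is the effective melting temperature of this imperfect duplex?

42°C

Primer base counts: A=2, T=3, G=7, C=6 → A+T=5, G+C=13
Perfect-match Tm = 2(5) + 4(13) = 10 + 52 = 62°C
Mismatches (positions where the bases are not complementary): 4 (at positions 8, 9, 12, 14)
Effective Tm = 62 − 4×5 = 62 − 20 = 42°C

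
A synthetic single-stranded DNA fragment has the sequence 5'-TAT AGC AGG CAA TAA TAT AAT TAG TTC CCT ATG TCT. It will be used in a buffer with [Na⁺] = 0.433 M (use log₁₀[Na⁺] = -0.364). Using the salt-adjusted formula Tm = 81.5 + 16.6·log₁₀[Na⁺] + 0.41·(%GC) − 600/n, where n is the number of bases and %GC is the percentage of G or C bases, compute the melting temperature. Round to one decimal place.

Length n = 36. Counting bases: C=6, G=5, A=12, T=13
G+C = 11, so %GC = 11/36 × 100 = 30.556%
Salt term: 16.6 × (-0.364) = -6.042
GC term: 0.41 × 30.556 = 12.528; length term: −600/36 = −16.667
Tm = 81.5 + (-6.042) + 12.528 − 16.667 = 71.319 → 71.3°C

71.3°C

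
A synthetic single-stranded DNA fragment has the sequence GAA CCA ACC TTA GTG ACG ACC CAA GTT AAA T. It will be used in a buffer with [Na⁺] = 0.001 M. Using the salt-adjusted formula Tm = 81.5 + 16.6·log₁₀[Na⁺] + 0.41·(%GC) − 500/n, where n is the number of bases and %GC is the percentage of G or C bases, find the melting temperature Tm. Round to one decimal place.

Length n = 31. Scanning the sequence gives C=8, A=12, T=6, G=5.
G+C = 13, so %GC = 13/31 × 100 = 41.935%
Salt term: 16.6 × (-3) = -49.8
GC term: 0.41 × 41.935 = 17.193; length term: −500/31 = −16.129
Tm = 81.5 + (-49.8) + 17.193 − 16.129 = 32.764 → 32.8°C

32.8°C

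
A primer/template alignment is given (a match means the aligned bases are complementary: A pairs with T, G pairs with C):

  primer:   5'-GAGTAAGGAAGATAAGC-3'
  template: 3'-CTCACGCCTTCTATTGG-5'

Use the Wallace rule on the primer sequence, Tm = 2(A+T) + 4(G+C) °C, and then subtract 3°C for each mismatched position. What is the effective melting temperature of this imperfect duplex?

39°C

Primer base counts: A=8, T=2, G=6, C=1 → A+T=10, G+C=7
Perfect-match Tm = 2(10) + 4(7) = 20 + 28 = 48°C
Mismatches (positions where the bases are not complementary): 3 (at positions 5, 6, 16)
Effective Tm = 48 − 3×3 = 48 − 9 = 39°C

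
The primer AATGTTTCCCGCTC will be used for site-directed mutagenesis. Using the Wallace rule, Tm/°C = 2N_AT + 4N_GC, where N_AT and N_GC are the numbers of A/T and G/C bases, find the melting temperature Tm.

C=5, T=5, G=2, A=2
A+T = 7, G+C = 7
Tm = 2×7 + 4×7 = 42°C

42°C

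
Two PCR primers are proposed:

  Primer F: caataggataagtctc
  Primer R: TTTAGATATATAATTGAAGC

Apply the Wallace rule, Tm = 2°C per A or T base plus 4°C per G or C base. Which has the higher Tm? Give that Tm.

Primer R, 48°C

Primer F: A+T=10, G+C=6 → Tm = 2(10)+4(6) = 44°C
Primer R: A+T=16, G+C=4 → Tm = 2(16)+4(4) = 48°C
44°C vs 48°C → primer R is higher.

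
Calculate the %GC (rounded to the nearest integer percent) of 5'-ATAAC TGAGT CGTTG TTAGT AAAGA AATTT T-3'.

26%

Scanning the sequence gives T=12, C=2, G=6, A=11.
G+C = 6 + 2 = 8 out of 31 bases
%GC = 8/31 × 100 = 25.81% ≈ 26%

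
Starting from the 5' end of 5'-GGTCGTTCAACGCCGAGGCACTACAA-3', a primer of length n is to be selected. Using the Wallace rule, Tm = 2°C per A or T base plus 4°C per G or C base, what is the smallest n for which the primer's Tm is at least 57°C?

First 17 bases: GGTCGTTCAACGCCGAG → Tm = 56°C (< 57°C)
First 18 bases: GGTCGTTCAACGCCGAGG → Tm = 60°C (≥ 57°C)
Since every base adds ≥2°C, Tm only increases with n, so the threshold is first crossed at n = 18.

n = 18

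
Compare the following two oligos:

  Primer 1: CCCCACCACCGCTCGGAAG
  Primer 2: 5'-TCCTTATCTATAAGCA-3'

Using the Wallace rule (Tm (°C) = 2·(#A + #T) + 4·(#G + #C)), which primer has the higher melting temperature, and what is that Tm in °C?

Primer 1, 66°C

Primer 1: A+T=5, G+C=14 → Tm = 2(5)+4(14) = 66°C
Primer 2: A+T=11, G+C=5 → Tm = 2(11)+4(5) = 42°C
66°C vs 42°C → primer 1 is higher.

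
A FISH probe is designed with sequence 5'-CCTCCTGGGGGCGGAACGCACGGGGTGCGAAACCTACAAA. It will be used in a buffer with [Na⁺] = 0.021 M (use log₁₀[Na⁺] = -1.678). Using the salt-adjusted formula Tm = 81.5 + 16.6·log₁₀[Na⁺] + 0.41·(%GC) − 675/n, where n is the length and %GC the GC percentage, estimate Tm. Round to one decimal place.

Length n = 40. Counting bases: A=10, G=14, T=4, C=12
G+C = 26, so %GC = 26/40 × 100 = 65%
Salt term: 16.6 × (-1.678) = -27.855
GC term: 0.41 × 65 = 26.65; length term: −675/40 = −16.875
Tm = 81.5 + (-27.855) + 26.65 − 16.875 = 63.42 → 63.4°C

63.4°C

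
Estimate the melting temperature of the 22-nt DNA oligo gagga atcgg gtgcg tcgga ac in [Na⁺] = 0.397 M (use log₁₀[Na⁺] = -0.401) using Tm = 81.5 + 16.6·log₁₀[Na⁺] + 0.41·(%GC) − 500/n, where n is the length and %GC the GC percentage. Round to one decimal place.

78.2°C

Length n = 22. C=4, A=5, T=3, G=10
G+C = 14, so %GC = 14/22 × 100 = 63.636%
Salt term: 16.6 × (-0.401) = -6.657
GC term: 0.41 × 63.636 = 26.091; length term: −500/22 = −22.727
Tm = 81.5 + (-6.657) + 26.091 − 22.727 = 78.207 → 78.2°C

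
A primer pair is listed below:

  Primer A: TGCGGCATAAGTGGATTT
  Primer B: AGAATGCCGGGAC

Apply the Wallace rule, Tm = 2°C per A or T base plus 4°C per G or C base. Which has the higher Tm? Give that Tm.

Primer A: A+T=10, G+C=8 → Tm = 2(10)+4(8) = 52°C
Primer B: A+T=5, G+C=8 → Tm = 2(5)+4(8) = 42°C
52°C vs 42°C → primer A is higher.

Primer A, 52°C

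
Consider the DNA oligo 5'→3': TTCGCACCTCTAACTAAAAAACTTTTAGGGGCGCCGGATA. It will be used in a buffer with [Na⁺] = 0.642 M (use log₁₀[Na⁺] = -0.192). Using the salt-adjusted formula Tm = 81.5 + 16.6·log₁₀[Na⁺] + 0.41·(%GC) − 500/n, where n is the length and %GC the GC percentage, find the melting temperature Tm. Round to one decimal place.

Length n = 40. Base counts: A=12, C=10, T=10, G=8
G+C = 18, so %GC = 18/40 × 100 = 45%
Salt term: 16.6 × (-0.192) = -3.187
GC term: 0.41 × 45 = 18.45; length term: −500/40 = −12.5
Tm = 81.5 + (-3.187) + 18.45 − 12.5 = 84.263 → 84.3°C

84.3°C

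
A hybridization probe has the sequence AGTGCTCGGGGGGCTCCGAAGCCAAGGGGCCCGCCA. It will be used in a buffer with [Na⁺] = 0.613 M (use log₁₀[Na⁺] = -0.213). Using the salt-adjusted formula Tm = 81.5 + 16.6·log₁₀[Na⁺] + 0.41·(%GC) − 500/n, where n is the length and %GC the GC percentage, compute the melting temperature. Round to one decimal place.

Length n = 36. Scanning the sequence gives T=3, C=12, G=15, A=6.
G+C = 27, so %GC = 27/36 × 100 = 75%
Salt term: 16.6 × (-0.213) = -3.536
GC term: 0.41 × 75 = 30.75; length term: −500/36 = −13.889
Tm = 81.5 + (-3.536) + 30.75 − 13.889 = 94.825 → 94.8°C

94.8°C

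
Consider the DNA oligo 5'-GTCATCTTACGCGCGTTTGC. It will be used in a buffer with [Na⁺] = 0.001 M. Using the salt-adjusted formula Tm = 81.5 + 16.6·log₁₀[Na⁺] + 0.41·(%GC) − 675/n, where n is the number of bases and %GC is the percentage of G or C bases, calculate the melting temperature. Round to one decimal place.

Length n = 20. Scanning the sequence gives C=6, T=7, G=5, A=2.
G+C = 11, so %GC = 11/20 × 100 = 55%
Salt term: 16.6 × (-3) = -49.8
GC term: 0.41 × 55 = 22.55; length term: −675/20 = −33.75
Tm = 81.5 + (-49.8) + 22.55 − 33.75 = 20.5 → 20.5°C

20.5°C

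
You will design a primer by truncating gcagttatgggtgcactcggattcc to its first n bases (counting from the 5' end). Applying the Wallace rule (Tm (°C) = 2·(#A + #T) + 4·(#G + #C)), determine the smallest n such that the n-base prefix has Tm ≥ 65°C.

First 20 bases: GCAGTTATGGGTGCACTCGG → Tm = 64°C (< 65°C)
First 21 bases: GCAGTTATGGGTGCACTCGGA → Tm = 66°C (≥ 65°C)
Since every base adds ≥2°C, Tm only increases with n, so the threshold is first crossed at n = 21.

n = 21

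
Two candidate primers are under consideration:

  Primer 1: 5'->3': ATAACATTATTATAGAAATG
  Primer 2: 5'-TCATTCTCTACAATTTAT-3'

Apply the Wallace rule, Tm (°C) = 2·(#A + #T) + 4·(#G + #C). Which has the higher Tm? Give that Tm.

Primer 1: A+T=17, G+C=3 → Tm = 2(17)+4(3) = 46°C
Primer 2: A+T=14, G+C=4 → Tm = 2(14)+4(4) = 44°C
46°C vs 44°C → primer 1 is higher.

Primer 1, 46°C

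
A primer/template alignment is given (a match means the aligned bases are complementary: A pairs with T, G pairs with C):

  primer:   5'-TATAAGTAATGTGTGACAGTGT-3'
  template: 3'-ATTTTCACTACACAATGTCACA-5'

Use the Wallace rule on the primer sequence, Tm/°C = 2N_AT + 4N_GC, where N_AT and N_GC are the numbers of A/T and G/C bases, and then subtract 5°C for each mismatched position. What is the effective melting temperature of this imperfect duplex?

43°C

Primer base counts: A=7, T=8, G=6, C=1 → A+T=15, G+C=7
Perfect-match Tm = 2(15) + 4(7) = 30 + 28 = 58°C
Mismatches (positions where the bases are not complementary): 3 (at positions 3, 8, 15)
Effective Tm = 58 − 3×5 = 58 − 15 = 43°C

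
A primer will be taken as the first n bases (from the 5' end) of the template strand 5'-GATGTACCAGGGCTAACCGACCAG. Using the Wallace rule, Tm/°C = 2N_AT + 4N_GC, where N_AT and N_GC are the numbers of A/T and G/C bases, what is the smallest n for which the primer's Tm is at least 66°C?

First 20 bases: GATGTACCAGGGCTAACCGA → Tm = 62°C (< 66°C)
First 21 bases: GATGTACCAGGGCTAACCGAC → Tm = 66°C (≥ 66°C)
Each additional base adds 2°C (A/T) or 4°C (G/C), so Tm is non-decreasing in n; n = 21 is the first length to reach 66°C.

n = 21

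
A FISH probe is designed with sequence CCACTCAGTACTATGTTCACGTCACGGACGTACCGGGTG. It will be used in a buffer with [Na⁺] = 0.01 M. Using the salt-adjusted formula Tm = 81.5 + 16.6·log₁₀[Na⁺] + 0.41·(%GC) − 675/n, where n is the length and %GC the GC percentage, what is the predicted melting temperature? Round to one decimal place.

Length n = 39. G=10, T=9, C=12, A=8
G+C = 22, so %GC = 22/39 × 100 = 56.41%
Salt term: 16.6 × (-2) = -33.2
GC term: 0.41 × 56.41 = 23.128; length term: −675/39 = −17.308
Tm = 81.5 + (-33.2) + 23.128 − 17.308 = 54.12 → 54.1°C

54.1°C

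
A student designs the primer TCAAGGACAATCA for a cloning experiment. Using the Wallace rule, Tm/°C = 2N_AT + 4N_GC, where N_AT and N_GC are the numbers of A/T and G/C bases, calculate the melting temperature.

36°C

T=2, A=6, C=3, G=2
AT pairs contribute 8, GC pairs contribute 5.
Tm = 2(8) + 4(5) = 16 + 20 = 36°C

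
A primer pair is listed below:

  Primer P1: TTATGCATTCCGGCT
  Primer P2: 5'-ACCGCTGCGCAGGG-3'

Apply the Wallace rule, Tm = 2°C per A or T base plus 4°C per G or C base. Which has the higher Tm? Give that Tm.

Primer P1: A+T=8, G+C=7 → Tm = 2(8)+4(7) = 44°C
Primer P2: A+T=3, G+C=11 → Tm = 2(3)+4(11) = 50°C
44°C vs 50°C → primer P2 is higher.

Primer P2, 50°C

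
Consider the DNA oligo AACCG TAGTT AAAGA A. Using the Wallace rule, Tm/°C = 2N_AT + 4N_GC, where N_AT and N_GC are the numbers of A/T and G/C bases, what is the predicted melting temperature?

42°C

A=8, G=3, C=2, T=3
A+T = 11, G+C = 5
Tm = 4·5 + 2·11 = 20 + 22 = 42°C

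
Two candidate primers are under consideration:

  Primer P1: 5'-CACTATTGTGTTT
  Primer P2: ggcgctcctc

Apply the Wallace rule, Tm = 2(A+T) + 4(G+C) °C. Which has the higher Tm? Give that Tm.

Primer P2, 36°C

Primer P1: A+T=9, G+C=4 → Tm = 2(9)+4(4) = 34°C
Primer P2: A+T=2, G+C=8 → Tm = 2(2)+4(8) = 36°C
34°C vs 36°C → primer P2 is higher.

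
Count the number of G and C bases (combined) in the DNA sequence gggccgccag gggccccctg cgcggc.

24

T=1, G=12, C=12, A=1
G+C = 12 + 12 = 24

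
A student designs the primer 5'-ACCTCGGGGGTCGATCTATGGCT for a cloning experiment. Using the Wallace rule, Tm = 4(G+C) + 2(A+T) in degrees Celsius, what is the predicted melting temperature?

74°C

Counting bases: G=8, A=3, C=6, T=6
A+T = 9, G+C = 14
Tm = 4·14 + 2·9 = 56 + 18 = 74°C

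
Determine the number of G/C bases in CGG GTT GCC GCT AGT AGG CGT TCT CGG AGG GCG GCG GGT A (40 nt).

28

Scanning the sequence gives A=4, T=8, C=9, G=19.
Total G or C: 19 + 9 = 28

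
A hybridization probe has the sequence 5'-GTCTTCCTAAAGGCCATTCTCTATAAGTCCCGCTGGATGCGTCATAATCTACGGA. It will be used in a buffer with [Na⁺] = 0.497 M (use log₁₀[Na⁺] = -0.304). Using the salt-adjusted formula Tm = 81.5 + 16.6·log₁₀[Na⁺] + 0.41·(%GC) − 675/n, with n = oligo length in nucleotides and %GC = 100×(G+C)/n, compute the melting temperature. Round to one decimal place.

83.6°C

Length n = 55. Base counts: G=11, C=15, T=16, A=13
G+C = 26, so %GC = 26/55 × 100 = 47.273%
Salt term: 16.6 × (-0.304) = -5.046
GC term: 0.41 × 47.273 = 19.382; length term: −675/55 = −12.273
Tm = 81.5 + (-5.046) + 19.382 − 12.273 = 83.563 → 83.6°C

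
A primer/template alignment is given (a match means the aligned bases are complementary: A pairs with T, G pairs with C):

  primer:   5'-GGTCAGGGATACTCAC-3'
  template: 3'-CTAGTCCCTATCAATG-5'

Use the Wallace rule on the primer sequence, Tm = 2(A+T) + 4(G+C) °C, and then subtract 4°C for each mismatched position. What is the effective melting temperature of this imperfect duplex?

Primer base counts: A=4, T=3, G=5, C=4 → A+T=7, G+C=9
Perfect-match Tm = 2(7) + 4(9) = 14 + 36 = 50°C
Mismatches (positions where the bases are not complementary): 3 (at positions 2, 12, 14)
Effective Tm = 50 − 3×4 = 50 − 12 = 38°C

38°C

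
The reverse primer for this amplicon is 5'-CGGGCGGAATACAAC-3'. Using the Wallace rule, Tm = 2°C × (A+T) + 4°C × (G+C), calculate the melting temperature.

48°C

G=5, C=4, A=5, T=1
So N_AT = 6 and N_GC = 9.
Tm = 4·9 + 2·6 = 36 + 12 = 48°C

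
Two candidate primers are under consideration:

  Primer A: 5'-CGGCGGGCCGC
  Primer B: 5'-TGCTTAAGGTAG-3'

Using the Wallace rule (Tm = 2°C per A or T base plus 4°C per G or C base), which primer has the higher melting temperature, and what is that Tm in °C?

Primer A: A+T=0, G+C=11 → Tm = 2(0)+4(11) = 44°C
Primer B: A+T=7, G+C=5 → Tm = 2(7)+4(5) = 34°C
44°C vs 34°C → primer A is higher.

Primer A, 44°C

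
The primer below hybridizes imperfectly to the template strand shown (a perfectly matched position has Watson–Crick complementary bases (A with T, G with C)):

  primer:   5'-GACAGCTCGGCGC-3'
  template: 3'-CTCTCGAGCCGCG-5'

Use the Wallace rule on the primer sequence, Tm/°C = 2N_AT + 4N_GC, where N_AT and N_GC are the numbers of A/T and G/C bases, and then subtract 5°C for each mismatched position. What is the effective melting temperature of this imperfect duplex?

Primer base counts: A=2, T=1, G=5, C=5 → A+T=3, G+C=10
Perfect-match Tm = 2(3) + 4(10) = 6 + 40 = 46°C
Mismatches (positions where the bases are not complementary): 1 (at position 3)
Effective Tm = 46 − 1×5 = 46 − 5 = 41°C

41°C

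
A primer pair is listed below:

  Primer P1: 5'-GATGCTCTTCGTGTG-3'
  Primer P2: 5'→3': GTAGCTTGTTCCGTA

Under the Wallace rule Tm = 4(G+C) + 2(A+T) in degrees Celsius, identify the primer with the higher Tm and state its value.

Primer P1: A+T=7, G+C=8 → Tm = 2(7)+4(8) = 46°C
Primer P2: A+T=8, G+C=7 → Tm = 2(8)+4(7) = 44°C
46°C vs 44°C → primer P1 is higher.

Primer P1, 46°C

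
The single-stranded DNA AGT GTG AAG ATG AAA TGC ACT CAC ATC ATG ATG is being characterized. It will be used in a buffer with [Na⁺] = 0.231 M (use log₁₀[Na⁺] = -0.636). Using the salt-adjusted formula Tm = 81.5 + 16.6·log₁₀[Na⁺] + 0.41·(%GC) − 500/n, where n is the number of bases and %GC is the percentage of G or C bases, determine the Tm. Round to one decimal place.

Length n = 33. A=12, G=8, T=8, C=5
G+C = 13, so %GC = 13/33 × 100 = 39.394%
Salt term: 16.6 × (-0.636) = -10.558
GC term: 0.41 × 39.394 = 16.152; length term: −500/33 = −15.152
Tm = 81.5 + (-10.558) + 16.152 − 15.152 = 71.942 → 71.9°C

71.9°C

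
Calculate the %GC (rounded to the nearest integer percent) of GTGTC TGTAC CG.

58%

Base counts: G=4, T=4, A=1, C=3
G+C = 4 + 3 = 7 out of 12 bases
%GC = 7/12 × 100 = 58.33% ≈ 58%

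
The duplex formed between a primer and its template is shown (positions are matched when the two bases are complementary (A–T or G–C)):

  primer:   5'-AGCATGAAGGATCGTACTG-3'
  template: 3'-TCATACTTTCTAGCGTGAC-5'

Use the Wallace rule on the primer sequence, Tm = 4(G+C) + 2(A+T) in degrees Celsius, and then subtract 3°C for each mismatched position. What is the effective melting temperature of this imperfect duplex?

Primer base counts: A=6, T=4, G=6, C=3 → A+T=10, G+C=9
Perfect-match Tm = 2(10) + 4(9) = 20 + 36 = 56°C
Mismatches (positions where the bases are not complementary): 3 (at positions 3, 9, 15)
Effective Tm = 56 − 3×3 = 56 − 9 = 47°C

47°C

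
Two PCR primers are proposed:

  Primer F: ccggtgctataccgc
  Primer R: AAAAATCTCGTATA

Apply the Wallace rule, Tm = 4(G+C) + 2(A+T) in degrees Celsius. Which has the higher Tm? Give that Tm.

Primer F: A+T=5, G+C=10 → Tm = 2(5)+4(10) = 50°C
Primer R: A+T=11, G+C=3 → Tm = 2(11)+4(3) = 34°C
50°C vs 34°C → primer F is higher.

Primer F, 50°C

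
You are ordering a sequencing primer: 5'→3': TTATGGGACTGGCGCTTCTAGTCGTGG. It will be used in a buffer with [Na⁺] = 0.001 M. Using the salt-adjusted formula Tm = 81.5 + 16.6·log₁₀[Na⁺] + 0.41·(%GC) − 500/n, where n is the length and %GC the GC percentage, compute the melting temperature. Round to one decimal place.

Length n = 27. Base counts: G=10, C=5, A=3, T=9
G+C = 15, so %GC = 15/27 × 100 = 55.556%
Salt term: 16.6 × (-3) = -49.8
GC term: 0.41 × 55.556 = 22.778; length term: −500/27 = −18.519
Tm = 81.5 + (-49.8) + 22.778 − 18.519 = 35.959 → 36.0°C

36.0°C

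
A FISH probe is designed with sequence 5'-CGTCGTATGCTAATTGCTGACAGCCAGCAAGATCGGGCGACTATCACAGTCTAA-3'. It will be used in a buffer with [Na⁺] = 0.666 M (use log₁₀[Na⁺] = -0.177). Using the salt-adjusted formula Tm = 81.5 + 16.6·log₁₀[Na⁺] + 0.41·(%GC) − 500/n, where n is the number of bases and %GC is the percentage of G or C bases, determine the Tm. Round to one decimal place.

Length n = 54. Scanning the sequence gives C=14, A=15, T=12, G=13.
G+C = 27, so %GC = 27/54 × 100 = 50%
Salt term: 16.6 × (-0.177) = -2.938
GC term: 0.41 × 50 = 20.5; length term: −500/54 = −9.259
Tm = 81.5 + (-2.938) + 20.5 − 9.259 = 89.803 → 89.8°C

89.8°C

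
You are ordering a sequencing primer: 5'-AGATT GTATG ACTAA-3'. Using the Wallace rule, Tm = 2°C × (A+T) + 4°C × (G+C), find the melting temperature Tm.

Base counts: T=5, A=6, G=3, C=1
So N_AT = 11 and N_GC = 4.
Tm = 2(11) + 4(4) = 22 + 16 = 38°C

38°C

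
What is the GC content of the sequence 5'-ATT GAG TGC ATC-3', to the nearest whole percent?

42%

Scanning the sequence gives A=3, C=2, G=3, T=4.
G+C = 3 + 2 = 5 out of 12 bases
%GC = 5/12 × 100 = 41.67% ≈ 42%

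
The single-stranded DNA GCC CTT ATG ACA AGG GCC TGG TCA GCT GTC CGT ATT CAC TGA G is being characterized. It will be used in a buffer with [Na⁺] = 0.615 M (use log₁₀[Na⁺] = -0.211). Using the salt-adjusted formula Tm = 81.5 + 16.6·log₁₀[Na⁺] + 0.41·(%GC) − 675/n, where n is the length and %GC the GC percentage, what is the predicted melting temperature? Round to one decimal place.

85.2°C

Length n = 43. Scanning the sequence gives T=11, C=12, G=12, A=8.
G+C = 24, so %GC = 24/43 × 100 = 55.814%
Salt term: 16.6 × (-0.211) = -3.503
GC term: 0.41 × 55.814 = 22.884; length term: −675/43 = −15.698
Tm = 81.5 + (-3.503) + 22.884 − 15.698 = 85.183 → 85.2°C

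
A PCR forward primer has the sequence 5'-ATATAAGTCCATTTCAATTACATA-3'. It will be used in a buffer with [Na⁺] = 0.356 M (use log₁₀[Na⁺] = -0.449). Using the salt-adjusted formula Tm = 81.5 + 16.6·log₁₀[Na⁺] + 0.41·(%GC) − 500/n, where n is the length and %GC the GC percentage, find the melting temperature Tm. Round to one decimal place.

61.8°C

Length n = 24. C=4, A=10, T=9, G=1
G+C = 5, so %GC = 5/24 × 100 = 20.833%
Salt term: 16.6 × (-0.449) = -7.453
GC term: 0.41 × 20.833 = 8.542; length term: −500/24 = −20.833
Tm = 81.5 + (-7.453) + 8.542 − 20.833 = 61.756 → 61.8°C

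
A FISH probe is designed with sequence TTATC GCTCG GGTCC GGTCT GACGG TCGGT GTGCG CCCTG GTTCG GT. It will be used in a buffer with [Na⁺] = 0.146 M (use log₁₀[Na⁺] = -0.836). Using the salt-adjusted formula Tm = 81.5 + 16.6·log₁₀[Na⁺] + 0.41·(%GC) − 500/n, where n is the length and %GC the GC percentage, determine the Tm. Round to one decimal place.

84.0°C

Length n = 47. T=14, C=13, A=2, G=18
G+C = 31, so %GC = 31/47 × 100 = 65.957%
Salt term: 16.6 × (-0.836) = -13.878
GC term: 0.41 × 65.957 = 27.042; length term: −500/47 = −10.638
Tm = 81.5 + (-13.878) + 27.042 − 10.638 = 84.026 → 84.0°C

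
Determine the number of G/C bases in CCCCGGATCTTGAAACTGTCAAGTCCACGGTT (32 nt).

17

Counting bases: T=8, A=7, G=7, C=10
G+C = 7 + 10 = 17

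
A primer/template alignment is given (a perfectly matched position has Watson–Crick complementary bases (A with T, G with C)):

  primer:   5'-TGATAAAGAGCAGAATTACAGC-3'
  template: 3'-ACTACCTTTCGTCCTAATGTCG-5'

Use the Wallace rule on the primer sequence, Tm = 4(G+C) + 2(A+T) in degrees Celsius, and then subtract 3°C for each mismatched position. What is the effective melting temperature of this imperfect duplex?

48°C

Primer base counts: A=10, T=4, G=5, C=3 → A+T=14, G+C=8
Perfect-match Tm = 2(14) + 4(8) = 28 + 32 = 60°C
Mismatches (positions where the bases are not complementary): 4 (at positions 5, 6, 8, 14)
Effective Tm = 60 − 4×3 = 60 − 12 = 48°C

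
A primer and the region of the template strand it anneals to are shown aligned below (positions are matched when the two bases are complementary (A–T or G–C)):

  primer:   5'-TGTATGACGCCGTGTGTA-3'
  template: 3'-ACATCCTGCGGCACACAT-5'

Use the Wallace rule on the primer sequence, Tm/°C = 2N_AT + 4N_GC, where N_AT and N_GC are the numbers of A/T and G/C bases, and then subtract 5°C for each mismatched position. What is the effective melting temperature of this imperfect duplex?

49°C

Primer base counts: A=3, T=6, G=6, C=3 → A+T=9, G+C=9
Perfect-match Tm = 2(9) + 4(9) = 18 + 36 = 54°C
Mismatches (positions where the bases are not complementary): 1 (at position 5)
Effective Tm = 54 − 1×5 = 54 − 5 = 49°C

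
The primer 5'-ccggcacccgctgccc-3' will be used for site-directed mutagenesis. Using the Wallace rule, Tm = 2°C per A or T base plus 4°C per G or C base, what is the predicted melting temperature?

G=4, A=1, T=1, C=10
So N_AT = 2 and N_GC = 14.
Tm = 2(2) + 4(14) = 4 + 56 = 60°C

60°C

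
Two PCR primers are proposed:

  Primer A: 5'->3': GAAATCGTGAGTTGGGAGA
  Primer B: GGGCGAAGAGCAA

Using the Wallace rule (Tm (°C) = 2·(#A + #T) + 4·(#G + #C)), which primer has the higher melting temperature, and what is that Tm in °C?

Primer A: A+T=10, G+C=9 → Tm = 2(10)+4(9) = 56°C
Primer B: A+T=5, G+C=8 → Tm = 2(5)+4(8) = 42°C
56°C vs 42°C → primer A is higher.

Primer A, 56°C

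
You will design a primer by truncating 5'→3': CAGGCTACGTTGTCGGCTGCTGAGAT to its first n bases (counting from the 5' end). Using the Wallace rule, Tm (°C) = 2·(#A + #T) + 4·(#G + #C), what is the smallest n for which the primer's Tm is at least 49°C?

n = 16

First 15 bases: CAGGCTACGTTGTCG → Tm = 48°C (< 49°C)
First 16 bases: CAGGCTACGTTGTCGG → Tm = 52°C (≥ 49°C)
Each additional base adds 2°C (A/T) or 4°C (G/C), so Tm is non-decreasing in n; n = 16 is the first length to reach 49°C.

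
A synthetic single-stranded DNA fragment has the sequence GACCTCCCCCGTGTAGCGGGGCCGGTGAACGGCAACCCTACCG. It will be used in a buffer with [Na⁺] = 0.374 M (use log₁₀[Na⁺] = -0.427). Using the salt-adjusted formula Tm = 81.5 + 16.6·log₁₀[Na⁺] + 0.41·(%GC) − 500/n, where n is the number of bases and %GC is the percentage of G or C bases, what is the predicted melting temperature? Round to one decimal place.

92.3°C

Length n = 43. Scanning the sequence gives G=14, C=17, T=5, A=7.
G+C = 31, so %GC = 31/43 × 100 = 72.093%
Salt term: 16.6 × (-0.427) = -7.088
GC term: 0.41 × 72.093 = 29.558; length term: −500/43 = −11.628
Tm = 81.5 + (-7.088) + 29.558 − 11.628 = 92.342 → 92.3°C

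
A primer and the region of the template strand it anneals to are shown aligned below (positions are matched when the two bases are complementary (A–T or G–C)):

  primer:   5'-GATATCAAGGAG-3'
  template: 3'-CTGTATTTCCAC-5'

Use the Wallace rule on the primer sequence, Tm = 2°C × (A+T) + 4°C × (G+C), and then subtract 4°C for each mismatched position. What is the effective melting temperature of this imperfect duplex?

Primer base counts: A=5, T=2, G=4, C=1 → A+T=7, G+C=5
Perfect-match Tm = 2(7) + 4(5) = 14 + 20 = 34°C
Mismatches (positions where the bases are not complementary): 3 (at positions 3, 6, 11)
Effective Tm = 34 − 3×4 = 34 − 12 = 22°C

22°C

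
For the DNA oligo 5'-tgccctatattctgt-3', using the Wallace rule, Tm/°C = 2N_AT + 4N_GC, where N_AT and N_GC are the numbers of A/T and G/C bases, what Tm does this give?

Base counts: A=2, T=7, G=2, C=4
So N_AT = 9 and N_GC = 6.
Tm = 2×9 + 4×6 = 42°C

42°C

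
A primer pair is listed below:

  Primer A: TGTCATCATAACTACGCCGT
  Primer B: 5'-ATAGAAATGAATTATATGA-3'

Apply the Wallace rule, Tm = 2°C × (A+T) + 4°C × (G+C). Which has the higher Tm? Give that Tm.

Primer A, 58°C

Primer A: A+T=11, G+C=9 → Tm = 2(11)+4(9) = 58°C
Primer B: A+T=16, G+C=3 → Tm = 2(16)+4(3) = 44°C
58°C vs 44°C → primer A is higher.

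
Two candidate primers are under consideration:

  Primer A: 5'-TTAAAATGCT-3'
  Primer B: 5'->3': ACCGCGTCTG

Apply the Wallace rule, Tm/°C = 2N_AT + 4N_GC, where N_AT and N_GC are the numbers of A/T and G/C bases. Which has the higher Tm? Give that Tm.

Primer A: A+T=8, G+C=2 → Tm = 2(8)+4(2) = 24°C
Primer B: A+T=3, G+C=7 → Tm = 2(3)+4(7) = 34°C
24°C vs 34°C → primer B is higher.

Primer B, 34°C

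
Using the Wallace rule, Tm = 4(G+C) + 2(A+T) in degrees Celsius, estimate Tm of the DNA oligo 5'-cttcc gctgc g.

Counting bases: A=0, G=3, C=5, T=3
So N_AT = 3 and N_GC = 8.
Tm = 4·8 + 2·3 = 32 + 6 = 38°C

38°C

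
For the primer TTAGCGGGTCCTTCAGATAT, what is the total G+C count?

9

Counting bases: G=5, C=4, A=4, T=7
G+C = 5 + 4 = 9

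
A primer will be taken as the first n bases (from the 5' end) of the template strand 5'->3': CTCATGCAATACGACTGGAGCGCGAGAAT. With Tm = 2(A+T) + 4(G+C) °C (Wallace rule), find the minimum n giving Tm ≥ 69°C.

First 22 bases: CTCATGCAATACGACTGGAGCG → Tm = 68°C (< 69°C)
First 23 bases: CTCATGCAATACGACTGGAGCGC → Tm = 72°C (≥ 69°C)
Each additional base adds 2°C (A/T) or 4°C (G/C), so Tm is non-decreasing in n; n = 23 is the first length to reach 69°C.

n = 23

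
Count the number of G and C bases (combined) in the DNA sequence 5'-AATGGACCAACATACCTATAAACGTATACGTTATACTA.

12

Counting bases: G=4, C=8, T=10, A=16
Total G or C: 4 + 8 = 12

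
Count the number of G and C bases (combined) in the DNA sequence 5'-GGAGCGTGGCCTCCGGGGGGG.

Counting bases: G=13, T=2, C=5, A=1
G+C = 13 + 5 = 18

18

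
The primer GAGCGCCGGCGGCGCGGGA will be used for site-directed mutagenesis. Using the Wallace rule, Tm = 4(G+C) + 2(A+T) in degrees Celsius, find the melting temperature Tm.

Counting bases: A=2, T=0, G=11, C=6
A+T = 2, G+C = 17
Tm = 4·17 + 2·2 = 68 + 4 = 72°C

72°C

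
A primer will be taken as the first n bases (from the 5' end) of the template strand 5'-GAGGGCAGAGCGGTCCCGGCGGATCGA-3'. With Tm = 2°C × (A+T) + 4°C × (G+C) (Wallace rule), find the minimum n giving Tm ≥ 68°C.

n = 19

First 18 bases: GAGGGCAGAGCGGTCCCG → Tm = 64°C (< 68°C)
First 19 bases: GAGGGCAGAGCGGTCCCGG → Tm = 68°C (≥ 68°C)
Since every base adds ≥2°C, Tm only increases with n, so the threshold is first crossed at n = 19.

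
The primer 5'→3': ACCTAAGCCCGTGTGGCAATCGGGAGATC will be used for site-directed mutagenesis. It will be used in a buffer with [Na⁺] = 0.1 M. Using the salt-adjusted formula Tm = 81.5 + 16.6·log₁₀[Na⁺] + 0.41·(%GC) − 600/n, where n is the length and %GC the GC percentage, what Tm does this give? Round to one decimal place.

68.2°C

Length n = 29. Counting bases: G=9, C=8, A=7, T=5
G+C = 17, so %GC = 17/29 × 100 = 58.621%
Salt term: 16.6 × (-1) = -16.6
GC term: 0.41 × 58.621 = 24.035; length term: −600/29 = −20.69
Tm = 81.5 + (-16.6) + 24.035 − 20.69 = 68.245 → 68.2°C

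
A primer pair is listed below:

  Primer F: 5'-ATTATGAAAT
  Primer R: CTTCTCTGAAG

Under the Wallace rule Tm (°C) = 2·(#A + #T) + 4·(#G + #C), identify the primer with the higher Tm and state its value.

Primer F: A+T=9, G+C=1 → Tm = 2(9)+4(1) = 22°C
Primer R: A+T=6, G+C=5 → Tm = 2(6)+4(5) = 32°C
22°C vs 32°C → primer R is higher.

Primer R, 32°C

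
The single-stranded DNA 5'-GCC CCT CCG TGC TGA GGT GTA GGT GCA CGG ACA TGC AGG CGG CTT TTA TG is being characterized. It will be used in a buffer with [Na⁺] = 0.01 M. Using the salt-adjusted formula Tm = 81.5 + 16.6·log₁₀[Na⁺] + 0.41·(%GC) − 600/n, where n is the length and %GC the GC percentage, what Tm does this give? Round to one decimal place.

Length n = 50. Counting bases: T=12, A=7, C=13, G=18
G+C = 31, so %GC = 31/50 × 100 = 62%
Salt term: 16.6 × (-2) = -33.2
GC term: 0.41 × 62 = 25.42; length term: −600/50 = −12
Tm = 81.5 + (-33.2) + 25.42 − 12 = 61.72 → 61.7°C

61.7°C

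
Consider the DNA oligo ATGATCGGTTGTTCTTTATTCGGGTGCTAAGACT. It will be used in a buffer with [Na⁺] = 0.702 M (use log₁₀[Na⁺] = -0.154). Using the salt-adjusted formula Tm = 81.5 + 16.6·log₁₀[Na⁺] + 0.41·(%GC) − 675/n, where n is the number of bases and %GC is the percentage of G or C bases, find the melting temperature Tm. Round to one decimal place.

76.0°C

Length n = 34. A=6, G=9, C=5, T=14
G+C = 14, so %GC = 14/34 × 100 = 41.176%
Salt term: 16.6 × (-0.154) = -2.556
GC term: 0.41 × 41.176 = 16.882; length term: −675/34 = −19.853
Tm = 81.5 + (-2.556) + 16.882 − 19.853 = 75.973 → 76.0°C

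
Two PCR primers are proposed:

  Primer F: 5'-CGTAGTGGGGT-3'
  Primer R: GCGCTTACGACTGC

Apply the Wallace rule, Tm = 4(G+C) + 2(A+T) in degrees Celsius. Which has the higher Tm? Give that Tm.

Primer R, 46°C

Primer F: A+T=4, G+C=7 → Tm = 2(4)+4(7) = 36°C
Primer R: A+T=5, G+C=9 → Tm = 2(5)+4(9) = 46°C
36°C vs 46°C → primer R is higher.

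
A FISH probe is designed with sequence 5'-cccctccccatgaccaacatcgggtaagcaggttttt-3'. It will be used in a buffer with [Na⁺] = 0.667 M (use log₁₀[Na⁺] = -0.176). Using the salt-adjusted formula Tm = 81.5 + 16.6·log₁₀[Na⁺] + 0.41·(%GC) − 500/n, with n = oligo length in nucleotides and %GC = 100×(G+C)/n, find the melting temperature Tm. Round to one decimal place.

Length n = 37. G=7, C=13, T=9, A=8
G+C = 20, so %GC = 20/37 × 100 = 54.054%
Salt term: 16.6 × (-0.176) = -2.922
GC term: 0.41 × 54.054 = 22.162; length term: −500/37 = −13.514
Tm = 81.5 + (-2.922) + 22.162 − 13.514 = 87.226 → 87.2°C

87.2°C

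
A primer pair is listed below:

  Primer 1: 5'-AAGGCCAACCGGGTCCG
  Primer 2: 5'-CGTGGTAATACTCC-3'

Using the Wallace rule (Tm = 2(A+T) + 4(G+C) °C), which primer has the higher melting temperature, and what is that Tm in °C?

Primer 1: A+T=5, G+C=12 → Tm = 2(5)+4(12) = 58°C
Primer 2: A+T=7, G+C=7 → Tm = 2(7)+4(7) = 42°C
58°C vs 42°C → primer 1 is higher.

Primer 1, 58°C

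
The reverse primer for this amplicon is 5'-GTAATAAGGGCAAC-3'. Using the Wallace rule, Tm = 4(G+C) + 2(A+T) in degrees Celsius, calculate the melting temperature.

T=2, G=4, C=2, A=6
A+T = 8, G+C = 6
Tm = 4·6 + 2·8 = 24 + 16 = 40°C

40°C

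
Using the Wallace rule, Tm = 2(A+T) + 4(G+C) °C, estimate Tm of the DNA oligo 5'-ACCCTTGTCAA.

32°C

Scanning the sequence gives A=3, T=3, C=4, G=1.
AT pairs contribute 6, GC pairs contribute 5.
Tm = 2×6 + 4×5 = 32°C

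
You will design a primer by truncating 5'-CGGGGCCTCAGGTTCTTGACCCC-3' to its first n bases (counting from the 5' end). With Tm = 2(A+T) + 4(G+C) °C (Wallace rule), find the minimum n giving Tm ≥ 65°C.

n = 20

First 19 bases: CGGGGCCTCAGGTTCTTGA → Tm = 62°C (< 65°C)
First 20 bases: CGGGGCCTCAGGTTCTTGAC → Tm = 66°C (≥ 65°C)
Since every base adds ≥2°C, Tm only increases with n, so the threshold is first crossed at n = 20.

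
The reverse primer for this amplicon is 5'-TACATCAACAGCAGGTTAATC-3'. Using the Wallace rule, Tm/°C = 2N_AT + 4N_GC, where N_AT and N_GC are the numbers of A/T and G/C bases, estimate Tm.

Counting bases: A=8, G=3, T=5, C=5
A+T = 13, G+C = 8
Tm = 2(13) + 4(8) = 26 + 32 = 58°C

58°C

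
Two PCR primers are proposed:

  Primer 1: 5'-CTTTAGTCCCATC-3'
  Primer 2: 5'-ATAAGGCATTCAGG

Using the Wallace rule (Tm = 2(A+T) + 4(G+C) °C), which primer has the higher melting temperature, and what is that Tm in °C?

Primer 2, 40°C

Primer 1: A+T=7, G+C=6 → Tm = 2(7)+4(6) = 38°C
Primer 2: A+T=8, G+C=6 → Tm = 2(8)+4(6) = 40°C
38°C vs 40°C → primer 2 is higher.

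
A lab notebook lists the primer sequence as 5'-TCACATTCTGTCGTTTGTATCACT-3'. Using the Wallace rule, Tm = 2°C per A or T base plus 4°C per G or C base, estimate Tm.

Scanning the sequence gives T=11, G=3, C=6, A=4.
A+T = 15, G+C = 9
Tm = 4·9 + 2·15 = 36 + 30 = 66°C

66°C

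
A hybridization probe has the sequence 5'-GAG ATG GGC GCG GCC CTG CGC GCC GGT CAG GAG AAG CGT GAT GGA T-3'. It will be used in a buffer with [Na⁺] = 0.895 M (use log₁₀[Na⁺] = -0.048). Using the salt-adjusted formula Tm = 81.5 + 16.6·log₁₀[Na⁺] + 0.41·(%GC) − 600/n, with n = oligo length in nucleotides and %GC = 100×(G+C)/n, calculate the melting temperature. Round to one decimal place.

96.2°C

Length n = 46. Counting bases: A=8, T=6, C=11, G=21
G+C = 32, so %GC = 32/46 × 100 = 69.565%
Salt term: 16.6 × (-0.048) = -0.797
GC term: 0.41 × 69.565 = 28.522; length term: −600/46 = −13.043
Tm = 81.5 + (-0.797) + 28.522 − 13.043 = 96.182 → 96.2°C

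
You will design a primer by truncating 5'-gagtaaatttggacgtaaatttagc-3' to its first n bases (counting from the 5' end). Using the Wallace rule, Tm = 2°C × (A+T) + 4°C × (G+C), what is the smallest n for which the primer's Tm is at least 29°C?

n = 12

First 11 bases: GAGTAAATTTG → Tm = 28°C (< 29°C)
First 12 bases: GAGTAAATTTGG → Tm = 32°C (≥ 29°C)
Since every base adds ≥2°C, Tm only increases with n, so the threshold is first crossed at n = 12.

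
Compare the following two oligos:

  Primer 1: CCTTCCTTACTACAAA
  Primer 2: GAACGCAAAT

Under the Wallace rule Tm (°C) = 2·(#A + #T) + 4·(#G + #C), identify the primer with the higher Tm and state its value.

Primer 1, 44°C

Primer 1: A+T=10, G+C=6 → Tm = 2(10)+4(6) = 44°C
Primer 2: A+T=6, G+C=4 → Tm = 2(6)+4(4) = 28°C
44°C vs 28°C → primer 1 is higher.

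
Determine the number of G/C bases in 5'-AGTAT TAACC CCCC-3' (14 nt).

Base counts: T=3, G=1, C=6, A=4
G+C = 1 + 6 = 7

7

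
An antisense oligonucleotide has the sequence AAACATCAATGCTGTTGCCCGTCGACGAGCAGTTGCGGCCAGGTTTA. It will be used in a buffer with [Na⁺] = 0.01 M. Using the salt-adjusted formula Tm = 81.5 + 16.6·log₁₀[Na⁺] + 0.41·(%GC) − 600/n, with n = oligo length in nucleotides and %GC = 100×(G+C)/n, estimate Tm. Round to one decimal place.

Length n = 47. T=11, C=12, A=11, G=13
G+C = 25, so %GC = 25/47 × 100 = 53.191%
Salt term: 16.6 × (-2) = -33.2
GC term: 0.41 × 53.191 = 21.808; length term: −600/47 = −12.766
Tm = 81.5 + (-33.2) + 21.808 − 12.766 = 57.342 → 57.3°C

57.3°C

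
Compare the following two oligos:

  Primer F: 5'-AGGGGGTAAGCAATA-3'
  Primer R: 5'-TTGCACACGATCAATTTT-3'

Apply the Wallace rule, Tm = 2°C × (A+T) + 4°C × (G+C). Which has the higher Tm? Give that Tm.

Primer R, 48°C

Primer F: A+T=8, G+C=7 → Tm = 2(8)+4(7) = 44°C
Primer R: A+T=12, G+C=6 → Tm = 2(12)+4(6) = 48°C
44°C vs 48°C → primer R is higher.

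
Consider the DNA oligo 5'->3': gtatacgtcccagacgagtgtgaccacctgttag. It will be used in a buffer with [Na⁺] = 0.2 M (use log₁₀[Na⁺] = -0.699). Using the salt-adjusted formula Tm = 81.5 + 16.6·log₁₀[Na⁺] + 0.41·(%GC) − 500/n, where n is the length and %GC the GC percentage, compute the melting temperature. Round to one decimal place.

Length n = 34. Base counts: C=9, A=8, T=8, G=9
G+C = 18, so %GC = 18/34 × 100 = 52.941%
Salt term: 16.6 × (-0.699) = -11.603
GC term: 0.41 × 52.941 = 21.706; length term: −500/34 = −14.706
Tm = 81.5 + (-11.603) + 21.706 − 14.706 = 76.897 → 76.9°C

76.9°C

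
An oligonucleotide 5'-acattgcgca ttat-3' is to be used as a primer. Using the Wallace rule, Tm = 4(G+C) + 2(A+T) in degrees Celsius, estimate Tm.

38°C

T=5, A=4, C=3, G=2
So N_AT = 9 and N_GC = 5.
Tm = 4·5 + 2·9 = 20 + 18 = 38°C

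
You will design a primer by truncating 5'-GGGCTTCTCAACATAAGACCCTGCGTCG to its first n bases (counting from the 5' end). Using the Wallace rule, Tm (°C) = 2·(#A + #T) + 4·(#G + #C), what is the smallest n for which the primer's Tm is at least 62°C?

n = 21

First 20 bases: GGGCTTCTCAACATAAGACC → Tm = 60°C (< 62°C)
First 21 bases: GGGCTTCTCAACATAAGACCC → Tm = 64°C (≥ 62°C)
Each additional base adds 2°C (A/T) or 4°C (G/C), so Tm is non-decreasing in n; n = 21 is the first length to reach 62°C.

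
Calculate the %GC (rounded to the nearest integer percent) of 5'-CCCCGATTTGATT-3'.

46%

A=2, T=5, G=2, C=4
G+C = 2 + 4 = 6 out of 13 bases
%GC = 6/13 × 100 = 46.15% ≈ 46%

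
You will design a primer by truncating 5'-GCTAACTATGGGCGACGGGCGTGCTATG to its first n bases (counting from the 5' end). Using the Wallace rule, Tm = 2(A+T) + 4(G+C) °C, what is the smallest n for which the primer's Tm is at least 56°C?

First 17 bases: GCTAACTATGGGCGACG → Tm = 54°C (< 56°C)
First 18 bases: GCTAACTATGGGCGACGG → Tm = 58°C (≥ 56°C)
Since every base adds ≥2°C, Tm only increases with n, so the threshold is first crossed at n = 18.

n = 18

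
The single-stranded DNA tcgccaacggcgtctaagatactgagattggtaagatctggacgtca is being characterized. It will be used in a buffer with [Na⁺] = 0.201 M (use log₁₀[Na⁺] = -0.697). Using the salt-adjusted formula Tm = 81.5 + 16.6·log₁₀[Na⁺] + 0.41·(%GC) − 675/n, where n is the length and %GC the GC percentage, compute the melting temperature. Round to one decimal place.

Length n = 47. Counting bases: C=10, G=13, A=13, T=11
G+C = 23, so %GC = 23/47 × 100 = 48.936%
Salt term: 16.6 × (-0.697) = -11.57
GC term: 0.41 × 48.936 = 20.064; length term: −675/47 = −14.362
Tm = 81.5 + (-11.57) + 20.064 − 14.362 = 75.632 → 75.6°C

75.6°C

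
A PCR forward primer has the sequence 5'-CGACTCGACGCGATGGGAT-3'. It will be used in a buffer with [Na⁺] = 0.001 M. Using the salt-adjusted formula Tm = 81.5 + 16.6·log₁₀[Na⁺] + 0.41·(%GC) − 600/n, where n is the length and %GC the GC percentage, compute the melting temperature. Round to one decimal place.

Length n = 19. Base counts: G=7, A=4, T=3, C=5
G+C = 12, so %GC = 12/19 × 100 = 63.158%
Salt term: 16.6 × (-3) = -49.8
GC term: 0.41 × 63.158 = 25.895; length term: −600/19 = −31.579
Tm = 81.5 + (-49.8) + 25.895 − 31.579 = 26.016 → 26.0°C

26.0°C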